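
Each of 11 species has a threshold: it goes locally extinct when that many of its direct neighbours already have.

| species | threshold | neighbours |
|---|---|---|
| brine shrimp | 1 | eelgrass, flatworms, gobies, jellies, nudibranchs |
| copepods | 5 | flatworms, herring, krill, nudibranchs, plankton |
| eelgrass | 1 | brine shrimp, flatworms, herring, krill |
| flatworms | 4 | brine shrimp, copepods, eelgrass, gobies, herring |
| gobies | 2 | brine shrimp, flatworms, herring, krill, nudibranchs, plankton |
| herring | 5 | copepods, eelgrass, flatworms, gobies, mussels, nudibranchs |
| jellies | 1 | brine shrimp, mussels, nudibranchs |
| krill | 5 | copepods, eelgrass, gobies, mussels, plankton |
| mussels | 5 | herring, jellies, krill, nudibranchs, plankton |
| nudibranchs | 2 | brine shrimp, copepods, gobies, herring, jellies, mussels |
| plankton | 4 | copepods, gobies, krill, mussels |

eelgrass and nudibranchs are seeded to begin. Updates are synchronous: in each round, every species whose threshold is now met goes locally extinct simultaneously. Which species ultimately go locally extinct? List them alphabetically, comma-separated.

brine shrimp, eelgrass, gobies, jellies, nudibranchs

Round 1 — eelgrass, nudibranchs go locally extinct (initial).
Round 2 — checking thresholds:
  brine shrimp: 2 of 5 neighbours ≥ 1, goes locally extinct.
  copepods: 1 of 5 neighbours < 5, not yet.
  flatworms: 1 of 5 neighbours < 4, not yet.
  gobies: 1 of 6 neighbours < 2, not yet.
  herring: 2 of 6 neighbours < 5, not yet.
  jellies: 1 of 3 neighbours ≥ 1, goes locally extinct.
  krill: 1 of 5 neighbours < 5, not yet.
  mussels: 1 of 5 neighbours < 5, not yet.
Round 3 — checking thresholds:
  copepods: 1 of 5 neighbours < 5, not yet.
  flatworms: 2 of 5 neighbours < 4, not yet.
  gobies: 2 of 6 neighbours ≥ 2, goes locally extinct.
  herring: 2 of 6 neighbours < 5, not yet.
  krill: 1 of 5 neighbours < 5, not yet.
  mussels: 2 of 5 neighbours < 5, not yet.
Round 4 — no new extinctions; cascade stops.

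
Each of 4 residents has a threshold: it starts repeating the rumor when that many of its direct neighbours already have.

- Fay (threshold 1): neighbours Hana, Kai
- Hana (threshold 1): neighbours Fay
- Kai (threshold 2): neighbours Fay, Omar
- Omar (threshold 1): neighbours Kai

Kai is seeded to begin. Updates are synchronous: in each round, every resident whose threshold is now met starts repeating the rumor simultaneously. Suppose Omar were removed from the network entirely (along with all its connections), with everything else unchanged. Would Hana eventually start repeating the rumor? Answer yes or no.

With Omar removed:
Round 1 — Kai starts repeating the rumor (initial).
Round 2 — checking thresholds:
  Fay: 1 of 2 neighbours ≥ 1, starts repeating the rumor.
Round 3 — checking thresholds:
  Hana: 1 of 1 neighbours ≥ 1, starts repeating the rumor.
Round 4 — no new spreads; cascade stops.

yes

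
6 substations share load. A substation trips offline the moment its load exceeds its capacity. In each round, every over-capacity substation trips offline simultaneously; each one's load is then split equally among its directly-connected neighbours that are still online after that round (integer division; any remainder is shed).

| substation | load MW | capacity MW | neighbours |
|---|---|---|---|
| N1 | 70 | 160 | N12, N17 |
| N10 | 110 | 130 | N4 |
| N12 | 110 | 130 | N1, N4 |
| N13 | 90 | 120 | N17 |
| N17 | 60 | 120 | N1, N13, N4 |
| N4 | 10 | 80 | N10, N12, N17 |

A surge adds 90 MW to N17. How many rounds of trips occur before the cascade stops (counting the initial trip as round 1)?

Round 1 — N17 at 150 > 120. N17 trips offline.
  N17 sheds 150 MW to N1, N13, N4: 50 each.
    N1: 70+50 = 120 ≤ 160
    N13: 90+50 = 140 > 120
    N4: 10+50 = 60 ≤ 80
Round 2 — N13 trips offline.
  N13 sheds 140 MW: no online neighbours, lost.
No further trips.

2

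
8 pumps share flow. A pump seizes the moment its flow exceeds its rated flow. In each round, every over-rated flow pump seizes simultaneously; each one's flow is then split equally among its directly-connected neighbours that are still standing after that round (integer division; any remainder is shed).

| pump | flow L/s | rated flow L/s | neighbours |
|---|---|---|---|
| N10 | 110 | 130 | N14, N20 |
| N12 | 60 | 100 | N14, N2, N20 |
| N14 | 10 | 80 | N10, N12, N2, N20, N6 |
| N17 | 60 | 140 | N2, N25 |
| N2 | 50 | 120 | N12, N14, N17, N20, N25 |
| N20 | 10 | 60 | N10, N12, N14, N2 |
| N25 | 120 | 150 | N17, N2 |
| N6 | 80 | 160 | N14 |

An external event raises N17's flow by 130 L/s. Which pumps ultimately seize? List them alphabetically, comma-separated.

N10, N12, N14, N17, N2, N20, N25

Round 1 — N17 at 190 > 140. N17 seizes.
  N17 sheds 190 L/s to N2, N25: 95 each.
    N2: 50+95 = 145 > 120
    N25: 120+95 = 215 > 150
Round 2 — N2, N25 seize.
  N2 sheds 145 L/s to N12, N14, N20: 48 each (1 lost).
    N12: 60+48 = 108 > 100
    N14: 10+48 = 58 ≤ 80
    N20: 10+48 = 58 ≤ 60
  N25 sheds 215 L/s: no online neighbours, lost.
Round 3 — N12 seizes.
  N12 sheds 108 L/s to N14, N20: 54 each.
    N14: 58+54 = 112 > 80
    N20: 58+54 = 112 > 60
Round 4 — N14, N20 seize.
  N14 sheds 112 L/s to N10, N6: 56 each.
    N10: 110+56 = 166 > 130
    N6: 80+56 = 136 ≤ 160
  N20 sheds 112 L/s to N10: 112 each.
    N10: 166+112 = 278 > 130
Round 5 — N10 seizes.
  N10 sheds 278 L/s: no online neighbours, lost.
No further seizures.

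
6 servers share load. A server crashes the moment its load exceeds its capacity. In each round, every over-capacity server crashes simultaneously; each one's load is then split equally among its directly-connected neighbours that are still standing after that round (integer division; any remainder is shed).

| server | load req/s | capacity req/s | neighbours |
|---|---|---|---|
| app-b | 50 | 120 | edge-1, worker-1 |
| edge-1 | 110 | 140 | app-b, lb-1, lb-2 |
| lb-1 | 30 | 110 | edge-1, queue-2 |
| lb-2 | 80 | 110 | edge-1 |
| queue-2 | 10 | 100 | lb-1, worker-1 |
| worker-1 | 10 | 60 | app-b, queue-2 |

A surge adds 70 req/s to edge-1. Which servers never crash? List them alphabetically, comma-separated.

Round 1 — edge-1 at 180 > 140. edge-1 crashes.
  edge-1 sheds 180 req/s to app-b, lb-1, lb-2: 60 each.
    app-b: 50+60 = 110 ≤ 120
    lb-1: 30+60 = 90 ≤ 110
    lb-2: 80+60 = 140 > 110
Round 2 — lb-2 crashes.
  lb-2 sheds 140 req/s: no online neighbours, lost.
No further crashes.

app-b, lb-1, queue-2, worker-1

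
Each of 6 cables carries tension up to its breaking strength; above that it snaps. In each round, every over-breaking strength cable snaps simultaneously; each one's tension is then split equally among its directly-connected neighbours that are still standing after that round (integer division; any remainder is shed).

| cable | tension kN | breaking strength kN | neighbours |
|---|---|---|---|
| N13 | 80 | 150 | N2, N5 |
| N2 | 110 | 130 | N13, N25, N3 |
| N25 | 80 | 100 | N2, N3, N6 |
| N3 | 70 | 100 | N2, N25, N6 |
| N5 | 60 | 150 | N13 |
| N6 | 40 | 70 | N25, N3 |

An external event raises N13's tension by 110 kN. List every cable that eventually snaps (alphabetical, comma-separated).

Round 1 — N13 at 190 > 150. N13 snaps.
  N13 sheds 190 kN to N2, N5: 95 each.
    N2: 110+95 = 205 > 130
    N5: 60+95 = 155 > 150
Round 2 — N2, N5 snap.
  N2 sheds 205 kN to N25, N3: 102 each (1 lost).
    N25: 80+102 = 182 > 100
    N3: 70+102 = 172 > 100
  N5 sheds 155 kN: no online neighbours, lost.
Round 3 — N25, N3 snap.
  N25 sheds 182 kN to N6: 182 each.
    N6: 40+182 = 222 > 70
  N3 sheds 172 kN to N6: 172 each.
    N6: 222+172 = 394 > 70
Round 4 — N6 snaps.
  N6 sheds 394 kN: no online neighbours, lost.
No further breaks.

N13, N2, N25, N3, N5, N6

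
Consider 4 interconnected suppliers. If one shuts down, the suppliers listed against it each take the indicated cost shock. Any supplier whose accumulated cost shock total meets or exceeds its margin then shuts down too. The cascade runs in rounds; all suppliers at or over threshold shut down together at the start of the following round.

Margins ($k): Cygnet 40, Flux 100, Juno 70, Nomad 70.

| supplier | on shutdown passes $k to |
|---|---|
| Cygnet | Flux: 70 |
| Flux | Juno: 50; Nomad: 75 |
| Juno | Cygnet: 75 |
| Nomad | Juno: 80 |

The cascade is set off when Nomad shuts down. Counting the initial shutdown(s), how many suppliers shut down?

3

Round 1 — Nomad shuts down (initial).
  Juno: +80 → 80 ≥ 70
Round 2 — Juno shuts down.
  Cygnet: +75 → 75 ≥ 40
Round 3 — Cygnet shuts down.
  Flux: +70 → 70 < 100
No further shutdowns.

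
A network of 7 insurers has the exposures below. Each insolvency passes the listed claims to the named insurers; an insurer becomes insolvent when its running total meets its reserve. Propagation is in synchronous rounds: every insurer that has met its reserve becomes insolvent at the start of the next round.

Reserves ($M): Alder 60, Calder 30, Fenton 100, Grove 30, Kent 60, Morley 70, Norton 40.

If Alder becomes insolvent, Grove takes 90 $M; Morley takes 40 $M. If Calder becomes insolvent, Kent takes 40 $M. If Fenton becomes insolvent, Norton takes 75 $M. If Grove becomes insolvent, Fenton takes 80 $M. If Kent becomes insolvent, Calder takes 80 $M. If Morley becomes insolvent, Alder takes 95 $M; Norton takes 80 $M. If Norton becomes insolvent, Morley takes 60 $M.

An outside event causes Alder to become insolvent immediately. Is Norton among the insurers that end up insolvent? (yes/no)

no

Round 1 — Alder becomes insolvent (initial).
  Grove: +90 → 90 ≥ 30
  Morley: +40 → 40 < 70
Round 2 — Grove becomes insolvent.
  Fenton: +80 → 80 < 100
No further insolvencies.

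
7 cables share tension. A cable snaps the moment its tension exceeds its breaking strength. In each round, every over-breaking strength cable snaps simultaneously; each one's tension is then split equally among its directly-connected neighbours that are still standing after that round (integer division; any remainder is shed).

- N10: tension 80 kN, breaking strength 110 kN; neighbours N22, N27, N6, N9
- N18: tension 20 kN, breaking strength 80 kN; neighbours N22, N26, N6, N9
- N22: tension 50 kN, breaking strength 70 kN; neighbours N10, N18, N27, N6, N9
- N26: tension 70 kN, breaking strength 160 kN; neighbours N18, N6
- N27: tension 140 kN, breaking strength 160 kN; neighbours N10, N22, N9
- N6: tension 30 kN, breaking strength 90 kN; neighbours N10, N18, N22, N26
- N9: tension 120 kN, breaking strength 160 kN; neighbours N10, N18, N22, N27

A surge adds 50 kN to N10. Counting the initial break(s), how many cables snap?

7

Round 1 — N10 at 130 > 110. N10 snaps.
  N10 sheds 130 kN to N22, N27, N6, N9: 32 each (2 lost).
    N22: 50+32 = 82 > 70
    N27: 140+32 = 172 > 160
    N6: 30+32 = 62 ≤ 90
    N9: 120+32 = 152 ≤ 160
Round 2 — N22, N27 snap.
  N22 sheds 82 kN to N18, N6, N9: 27 each (1 lost).
    N18: 20+27 = 47 ≤ 80
    N6: 62+27 = 89 ≤ 90
    N9: 152+27 = 179 > 160
  N27 sheds 172 kN to N9: 172 each.
    N9: 179+172 = 351 > 160
Round 3 — N9 snaps.
  N9 sheds 351 kN to N18: 351 each.
    N18: 47+351 = 398 > 80
Round 4 — N18 snaps.
  N18 sheds 398 kN to N26, N6: 199 each.
    N26: 70+199 = 269 > 160
    N6: 89+199 = 288 > 90
Round 5 — N26, N6 snap.
  N26 sheds 269 kN: no online neighbours, lost.
  N6 sheds 288 kN: no online neighbours, lost.
No further breaks.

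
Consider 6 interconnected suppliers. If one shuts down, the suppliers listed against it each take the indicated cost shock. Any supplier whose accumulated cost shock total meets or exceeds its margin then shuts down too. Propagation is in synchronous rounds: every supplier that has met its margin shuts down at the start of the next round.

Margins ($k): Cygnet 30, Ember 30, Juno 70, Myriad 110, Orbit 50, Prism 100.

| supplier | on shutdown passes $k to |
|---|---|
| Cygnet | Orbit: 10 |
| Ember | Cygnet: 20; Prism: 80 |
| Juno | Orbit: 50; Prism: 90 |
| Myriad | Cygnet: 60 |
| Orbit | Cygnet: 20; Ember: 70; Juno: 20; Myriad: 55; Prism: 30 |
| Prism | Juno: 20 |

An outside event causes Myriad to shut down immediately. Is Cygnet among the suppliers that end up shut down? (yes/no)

yes

Round 1 — Myriad shuts down (initial).
  Cygnet: +60 → 60 ≥ 30
Round 2 — Cygnet shuts down.
  Orbit: +10 → 10 < 50
No further shutdowns.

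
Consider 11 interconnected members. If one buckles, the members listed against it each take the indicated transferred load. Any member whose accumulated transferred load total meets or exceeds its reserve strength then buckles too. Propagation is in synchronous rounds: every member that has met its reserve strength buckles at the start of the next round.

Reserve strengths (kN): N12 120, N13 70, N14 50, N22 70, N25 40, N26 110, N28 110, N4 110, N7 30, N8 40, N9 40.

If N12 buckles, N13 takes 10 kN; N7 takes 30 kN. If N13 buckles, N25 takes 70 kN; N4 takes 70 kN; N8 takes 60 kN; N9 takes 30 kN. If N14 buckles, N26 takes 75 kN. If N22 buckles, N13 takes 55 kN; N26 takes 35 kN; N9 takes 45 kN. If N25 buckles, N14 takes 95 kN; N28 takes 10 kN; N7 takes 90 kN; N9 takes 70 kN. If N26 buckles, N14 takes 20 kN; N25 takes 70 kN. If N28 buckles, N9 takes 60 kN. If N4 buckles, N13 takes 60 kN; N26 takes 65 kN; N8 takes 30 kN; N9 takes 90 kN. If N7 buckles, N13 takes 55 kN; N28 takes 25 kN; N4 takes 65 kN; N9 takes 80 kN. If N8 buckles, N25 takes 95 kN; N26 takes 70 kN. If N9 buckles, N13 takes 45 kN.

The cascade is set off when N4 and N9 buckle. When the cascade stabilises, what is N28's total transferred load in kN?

Round 1 — N4, N9 buckle (initial).
  N13: +60+45 → 105 ≥ 70
  N26: +65 → 65 < 110
  N8: +30 → 30 < 40
Round 2 — N13 buckles.
  N25: +70 → 70 ≥ 40
  N8: +60 → 90 ≥ 40
Round 3 — N25, N8 buckle.
  N14: +95 → 95 ≥ 50
  N26: +70 → 135 ≥ 110
  N28: +10 → 10 < 110
  N7: +90 → 90 ≥ 30
Round 4 — N14, N26, N7 buckle.
  N28: +25 → 35 < 110
No further bucklings.

35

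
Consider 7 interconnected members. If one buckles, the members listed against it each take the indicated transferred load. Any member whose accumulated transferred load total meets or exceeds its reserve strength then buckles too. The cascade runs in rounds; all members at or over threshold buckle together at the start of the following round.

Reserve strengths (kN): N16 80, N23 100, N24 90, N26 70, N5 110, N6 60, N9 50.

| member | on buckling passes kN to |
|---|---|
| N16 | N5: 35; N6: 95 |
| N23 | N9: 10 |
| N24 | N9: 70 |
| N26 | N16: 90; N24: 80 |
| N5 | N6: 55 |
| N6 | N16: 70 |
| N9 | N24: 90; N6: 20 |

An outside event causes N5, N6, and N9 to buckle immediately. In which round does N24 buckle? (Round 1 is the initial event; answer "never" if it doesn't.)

2

Round 1 — N5, N6, N9 buckle (initial).
  N16: +70 → 70 < 80
  N24: +90 → 90 ≥ 90
Round 2 — N24 buckles.
No further bucklings.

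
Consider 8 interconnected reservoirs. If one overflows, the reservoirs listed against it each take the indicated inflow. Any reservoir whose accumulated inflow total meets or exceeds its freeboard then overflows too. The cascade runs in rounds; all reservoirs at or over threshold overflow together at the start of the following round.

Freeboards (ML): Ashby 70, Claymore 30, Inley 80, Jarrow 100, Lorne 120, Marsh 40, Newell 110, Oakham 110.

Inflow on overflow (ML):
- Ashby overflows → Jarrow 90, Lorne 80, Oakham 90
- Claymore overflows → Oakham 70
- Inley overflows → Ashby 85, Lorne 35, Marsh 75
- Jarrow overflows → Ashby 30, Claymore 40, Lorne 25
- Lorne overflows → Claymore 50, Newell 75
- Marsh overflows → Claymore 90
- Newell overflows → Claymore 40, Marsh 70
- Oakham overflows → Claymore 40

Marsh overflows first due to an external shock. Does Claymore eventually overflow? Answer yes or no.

yes

Round 1 — Marsh overflows (initial).
  Claymore: +90 → 90 ≥ 30
Round 2 — Claymore overflows.
  Oakham: +70 → 70 < 110
No further overflows.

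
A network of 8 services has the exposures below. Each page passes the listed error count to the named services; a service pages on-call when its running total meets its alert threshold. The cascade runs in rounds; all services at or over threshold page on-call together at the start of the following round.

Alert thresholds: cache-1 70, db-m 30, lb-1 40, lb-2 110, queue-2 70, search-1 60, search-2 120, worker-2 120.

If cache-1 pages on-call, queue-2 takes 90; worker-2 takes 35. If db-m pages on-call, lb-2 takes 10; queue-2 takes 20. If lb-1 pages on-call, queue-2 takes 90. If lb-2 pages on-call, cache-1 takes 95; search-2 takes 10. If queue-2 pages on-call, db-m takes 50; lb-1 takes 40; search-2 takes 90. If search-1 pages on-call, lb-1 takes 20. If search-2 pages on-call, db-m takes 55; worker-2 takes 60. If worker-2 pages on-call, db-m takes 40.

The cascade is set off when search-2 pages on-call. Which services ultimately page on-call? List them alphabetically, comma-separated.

db-m, search-2

Round 1 — search-2 pages on-call (initial).
  db-m: +55 → 55 ≥ 30
  worker-2: +60 → 60 < 120
Round 2 — db-m pages on-call.
  lb-2: +10 → 10 < 110
  queue-2: +20 → 20 < 70
No further pages.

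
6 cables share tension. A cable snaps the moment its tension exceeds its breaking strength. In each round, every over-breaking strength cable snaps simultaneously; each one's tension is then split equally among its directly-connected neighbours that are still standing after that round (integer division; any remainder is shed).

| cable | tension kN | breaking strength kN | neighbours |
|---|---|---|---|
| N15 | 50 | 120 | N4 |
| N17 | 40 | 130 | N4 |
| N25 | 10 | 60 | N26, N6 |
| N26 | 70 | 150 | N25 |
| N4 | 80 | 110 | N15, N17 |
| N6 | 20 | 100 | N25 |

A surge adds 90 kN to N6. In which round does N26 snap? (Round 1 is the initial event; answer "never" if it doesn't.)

3

Round 1 — N6 at 110 > 100. N6 snaps.
  N6 sheds 110 kN to N25: 110 each.
    N25: 10+110 = 120 > 60
Round 2 — N25 snaps.
  N25 sheds 120 kN to N26: 120 each.
    N26: 70+120 = 190 > 150
Round 3 — N26 snaps.
  N26 sheds 190 kN: no online neighbours, lost.
No further breaks.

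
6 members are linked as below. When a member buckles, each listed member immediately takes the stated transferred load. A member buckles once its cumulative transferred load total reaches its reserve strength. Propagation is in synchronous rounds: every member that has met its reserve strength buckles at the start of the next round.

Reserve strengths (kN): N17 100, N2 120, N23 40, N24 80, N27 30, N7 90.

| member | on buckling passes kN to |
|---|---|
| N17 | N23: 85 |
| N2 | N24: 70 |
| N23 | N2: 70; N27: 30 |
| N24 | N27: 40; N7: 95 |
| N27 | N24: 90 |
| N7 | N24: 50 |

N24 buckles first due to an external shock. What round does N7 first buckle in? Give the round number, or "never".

2

Round 1 — N24 buckles (initial).
  N27: +40 → 40 ≥ 30
  N7: +95 → 95 ≥ 90
Round 2 — N27, N7 buckle.
No further bucklings.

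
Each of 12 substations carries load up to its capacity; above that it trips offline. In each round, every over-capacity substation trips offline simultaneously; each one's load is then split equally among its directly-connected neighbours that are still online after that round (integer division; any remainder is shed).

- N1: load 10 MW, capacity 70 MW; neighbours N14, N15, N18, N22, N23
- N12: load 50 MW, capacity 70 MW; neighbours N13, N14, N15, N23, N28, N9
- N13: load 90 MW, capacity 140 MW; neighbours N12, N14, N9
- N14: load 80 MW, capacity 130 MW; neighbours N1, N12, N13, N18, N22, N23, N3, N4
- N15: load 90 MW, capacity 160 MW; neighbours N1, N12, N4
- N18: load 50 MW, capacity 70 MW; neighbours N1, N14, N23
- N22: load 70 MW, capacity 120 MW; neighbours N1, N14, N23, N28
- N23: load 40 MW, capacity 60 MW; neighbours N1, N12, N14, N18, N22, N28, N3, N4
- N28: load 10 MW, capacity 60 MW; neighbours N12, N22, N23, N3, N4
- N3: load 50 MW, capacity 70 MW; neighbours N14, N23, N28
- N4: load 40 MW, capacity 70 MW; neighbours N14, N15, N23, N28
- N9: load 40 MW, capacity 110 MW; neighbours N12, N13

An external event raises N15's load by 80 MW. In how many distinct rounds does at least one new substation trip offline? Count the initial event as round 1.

4

Round 1 — N15 at 170 > 160. N15 trips offline.
  N15 sheds 170 MW to N1, N12, N4: 56 each (2 lost).
    N1: 10+56 = 66 ≤ 70
    N12: 50+56 = 106 > 70
    N4: 40+56 = 96 > 70
Round 2 — N12, N4 trip offline.
  N12 sheds 106 MW to N13, N14, N23, N28, N9: 21 each (1 lost).
    N13: 90+21 = 111 ≤ 140
    N14: 80+21 = 101 ≤ 130
    N23: 40+21 = 61 > 60
    N28: 10+21 = 31 ≤ 60
    N9: 40+21 = 61 ≤ 110
  N4 sheds 96 MW to N14, N23, N28: 32 each.
    N14: 101+32 = 133 > 130
    N23: 61+32 = 93 > 60
    N28: 31+32 = 63 > 60
Round 3 — N14, N23, N28 trip offline.
  N14 sheds 133 MW to N1, N13, N18, N22, N3: 26 each (3 lost).
    N1: 66+26 = 92 > 70
    N13: 111+26 = 137 ≤ 140
    N18: 50+26 = 76 > 70
    N22: 70+26 = 96 ≤ 120
    N3: 50+26 = 76 > 70
  N23 sheds 93 MW to N1, N18, N22, N3: 23 each (1 lost).
    N1: 92+23 = 115 > 70
    N18: 76+23 = 99 > 70
    N22: 96+23 = 119 ≤ 120
    N3: 76+23 = 99 > 70
  N28 sheds 63 MW to N22, N3: 31 each (1 lost).
    N22: 119+31 = 150 > 120
    N3: 99+31 = 130 > 70
Round 4 — N1, N18, N22, N3 trip offline.
  N1 sheds 115 MW: no online neighbours, lost.
  N18 sheds 99 MW: no online neighbours, lost.
  N22 sheds 150 MW: no online neighbours, lost.
  N3 sheds 130 MW: no online neighbours, lost.
No further trips.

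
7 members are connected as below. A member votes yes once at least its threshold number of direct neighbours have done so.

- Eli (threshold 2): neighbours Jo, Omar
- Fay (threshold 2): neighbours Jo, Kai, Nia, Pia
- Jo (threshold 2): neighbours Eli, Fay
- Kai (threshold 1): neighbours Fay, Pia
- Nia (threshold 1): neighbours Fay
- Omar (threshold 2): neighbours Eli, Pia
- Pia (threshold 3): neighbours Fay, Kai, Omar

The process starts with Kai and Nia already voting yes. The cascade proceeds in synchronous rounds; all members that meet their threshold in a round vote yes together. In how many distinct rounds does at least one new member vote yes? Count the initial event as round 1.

2

Round 1 — Kai, Nia vote yes (initial).
Round 2 — checking thresholds:
  Fay: 2 of 4 neighbours ≥ 2, votes yes.
  Pia: 1 of 3 neighbours < 3, below threshold.
Round 3 — no new yes votes; cascade stops.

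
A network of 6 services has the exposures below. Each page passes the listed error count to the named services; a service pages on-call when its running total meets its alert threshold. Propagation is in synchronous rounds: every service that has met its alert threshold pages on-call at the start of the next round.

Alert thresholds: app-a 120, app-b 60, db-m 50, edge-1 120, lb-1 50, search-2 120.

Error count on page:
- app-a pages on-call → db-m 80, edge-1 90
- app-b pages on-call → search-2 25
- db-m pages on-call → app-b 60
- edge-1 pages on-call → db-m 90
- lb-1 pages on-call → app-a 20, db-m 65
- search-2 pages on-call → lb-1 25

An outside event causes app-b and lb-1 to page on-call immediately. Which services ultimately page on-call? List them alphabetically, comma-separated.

app-b, db-m, lb-1

Round 1 — app-b, lb-1 page on-call (initial).
  app-a: +20 → 20 < 120
  db-m: +65 → 65 ≥ 50
  search-2: +25 → 25 < 120
Round 2 — db-m pages on-call.
No further pages.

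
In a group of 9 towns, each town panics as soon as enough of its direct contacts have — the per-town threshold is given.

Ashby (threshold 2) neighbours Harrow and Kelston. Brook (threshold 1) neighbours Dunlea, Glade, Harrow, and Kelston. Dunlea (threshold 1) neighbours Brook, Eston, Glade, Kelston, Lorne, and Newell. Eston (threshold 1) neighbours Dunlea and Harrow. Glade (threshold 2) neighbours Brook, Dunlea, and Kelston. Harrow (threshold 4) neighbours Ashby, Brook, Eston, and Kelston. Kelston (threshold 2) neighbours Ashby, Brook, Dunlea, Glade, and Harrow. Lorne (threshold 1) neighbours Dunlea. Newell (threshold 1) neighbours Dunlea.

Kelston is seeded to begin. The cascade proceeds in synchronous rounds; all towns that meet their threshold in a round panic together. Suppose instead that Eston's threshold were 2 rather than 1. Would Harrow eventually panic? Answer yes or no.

no

With Eston's threshold at 2:
Round 1 — Kelston panics (initial).
Round 2 — checking thresholds:
  Ashby: 1 of 2 neighbours < 2, below threshold.
  Brook: 1 of 4 neighbours ≥ 1, panics.
  Dunlea: 1 of 6 neighbours ≥ 1, panics.
  Glade: 1 of 3 neighbours < 2, below threshold.
  Harrow: 1 of 4 neighbours < 4, below threshold.
Round 3 — checking thresholds:
  Ashby: 1 of 2 neighbours < 2, below threshold.
  Eston: 1 of 2 neighbours < 2, below threshold.
  Glade: 3 of 3 neighbours ≥ 2, panics.
  Harrow: 2 of 4 neighbours < 4, below threshold.
  Lorne: 1 of 1 neighbours ≥ 1, panics.
  Newell: 1 of 1 neighbours ≥ 1, panics.
Round 4 — no new panics; cascade stops.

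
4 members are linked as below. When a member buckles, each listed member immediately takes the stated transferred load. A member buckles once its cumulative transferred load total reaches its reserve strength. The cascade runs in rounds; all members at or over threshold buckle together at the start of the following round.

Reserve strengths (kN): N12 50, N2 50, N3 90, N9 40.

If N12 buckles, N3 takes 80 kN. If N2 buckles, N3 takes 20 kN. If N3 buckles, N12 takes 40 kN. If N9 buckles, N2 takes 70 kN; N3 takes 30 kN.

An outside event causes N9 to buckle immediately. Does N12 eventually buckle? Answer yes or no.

no

Round 1 — N9 buckles (initial).
  N2: +70 → 70 ≥ 50
  N3: +30 → 30 < 90
Round 2 — N2 buckles.
  N3: +20 → 50 < 90
No further bucklings.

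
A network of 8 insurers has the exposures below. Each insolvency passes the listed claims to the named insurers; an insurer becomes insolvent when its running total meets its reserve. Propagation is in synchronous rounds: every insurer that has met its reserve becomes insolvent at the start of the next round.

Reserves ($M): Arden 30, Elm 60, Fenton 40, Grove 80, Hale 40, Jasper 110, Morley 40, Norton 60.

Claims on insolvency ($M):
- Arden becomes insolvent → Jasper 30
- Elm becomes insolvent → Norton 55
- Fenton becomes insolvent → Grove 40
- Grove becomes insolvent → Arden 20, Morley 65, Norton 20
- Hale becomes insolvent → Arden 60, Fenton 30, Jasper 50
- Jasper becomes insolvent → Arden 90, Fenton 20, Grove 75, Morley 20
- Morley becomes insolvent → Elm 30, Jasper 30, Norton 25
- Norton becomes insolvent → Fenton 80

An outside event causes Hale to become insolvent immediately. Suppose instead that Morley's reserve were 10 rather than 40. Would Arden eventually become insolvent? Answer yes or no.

yes

With Morley's reserve at 10:
Round 1 — Hale becomes insolvent (initial).
  Arden: +60 → 60 ≥ 30
  Fenton: +30 → 30 < 40
  Jasper: +50 → 50 < 110
Round 2 — Arden becomes insolvent.
  Jasper: +30 → 80 < 110
No further insolvencies.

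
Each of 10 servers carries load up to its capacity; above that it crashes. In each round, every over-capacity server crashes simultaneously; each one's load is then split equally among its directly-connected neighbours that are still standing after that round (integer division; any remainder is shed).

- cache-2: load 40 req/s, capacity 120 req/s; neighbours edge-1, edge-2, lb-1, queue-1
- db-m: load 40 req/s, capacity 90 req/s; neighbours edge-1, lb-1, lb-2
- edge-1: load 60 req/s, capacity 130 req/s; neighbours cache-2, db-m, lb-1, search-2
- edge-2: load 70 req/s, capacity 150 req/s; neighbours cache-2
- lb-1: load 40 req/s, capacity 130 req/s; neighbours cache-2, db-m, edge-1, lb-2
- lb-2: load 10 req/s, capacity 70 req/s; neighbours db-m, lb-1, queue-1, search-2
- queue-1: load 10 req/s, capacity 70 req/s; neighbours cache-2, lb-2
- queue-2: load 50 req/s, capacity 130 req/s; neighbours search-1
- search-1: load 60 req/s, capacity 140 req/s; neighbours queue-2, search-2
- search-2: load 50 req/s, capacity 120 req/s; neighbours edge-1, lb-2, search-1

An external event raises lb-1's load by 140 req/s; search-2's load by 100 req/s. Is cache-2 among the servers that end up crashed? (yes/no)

Round 1 — lb-1 at 180 > 130; search-2 at 150 > 120. lb-1, search-2 crash.
  lb-1 sheds 180 req/s to cache-2, db-m, edge-1, lb-2: 45 each.
    cache-2: 40+45 = 85 ≤ 120
    db-m: 40+45 = 85 ≤ 90
    edge-1: 60+45 = 105 ≤ 130
    lb-2: 10+45 = 55 ≤ 70
  search-2 sheds 150 req/s to edge-1, lb-2, search-1: 50 each.
    edge-1: 105+50 = 155 > 130
    lb-2: 55+50 = 105 > 70
    search-1: 60+50 = 110 ≤ 140
Round 2 — edge-1, lb-2 crash.
  edge-1 sheds 155 req/s to cache-2, db-m: 77 each (1 lost).
    cache-2: 85+77 = 162 > 120
    db-m: 85+77 = 162 > 90
  lb-2 sheds 105 req/s to db-m, queue-1: 52 each (1 lost).
    db-m: 162+52 = 214 > 90
    queue-1: 10+52 = 62 ≤ 70
Round 3 — cache-2, db-m crash.
  cache-2 sheds 162 req/s to edge-2, queue-1: 81 each.
    edge-2: 70+81 = 151 > 150
    queue-1: 62+81 = 143 > 70
  db-m sheds 214 req/s: no online neighbours, lost.
Round 4 — edge-2, queue-1 crash.
  edge-2 sheds 151 req/s: no online neighbours, lost.
  queue-1 sheds 143 req/s: no online neighbours, lost.
No further crashes.

yes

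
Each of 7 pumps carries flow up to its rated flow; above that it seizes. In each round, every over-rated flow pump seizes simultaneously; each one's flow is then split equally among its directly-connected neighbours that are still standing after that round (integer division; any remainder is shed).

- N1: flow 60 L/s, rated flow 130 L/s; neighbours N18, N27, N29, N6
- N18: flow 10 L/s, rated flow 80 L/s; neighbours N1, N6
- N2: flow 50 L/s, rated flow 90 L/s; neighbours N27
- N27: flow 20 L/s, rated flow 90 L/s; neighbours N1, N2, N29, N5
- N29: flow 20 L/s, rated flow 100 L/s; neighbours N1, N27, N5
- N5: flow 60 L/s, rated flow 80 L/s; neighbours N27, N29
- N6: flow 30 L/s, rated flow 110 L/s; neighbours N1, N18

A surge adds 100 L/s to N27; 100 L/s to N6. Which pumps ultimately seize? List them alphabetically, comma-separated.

Round 1 — N27 at 120 > 90; N6 at 130 > 110. N27, N6 seize.
  N27 sheds 120 L/s to N1, N2, N29, N5: 30 each.
    N1: 60+30 = 90 ≤ 130
    N2: 50+30 = 80 ≤ 90
    N29: 20+30 = 50 ≤ 100
    N5: 60+30 = 90 > 80
  N6 sheds 130 L/s to N1, N18: 65 each.
    N1: 90+65 = 155 > 130
    N18: 10+65 = 75 ≤ 80
Round 2 — N1, N5 seize.
  N1 sheds 155 L/s to N18, N29: 77 each (1 lost).
    N18: 75+77 = 152 > 80
    N29: 50+77 = 127 > 100
  N5 sheds 90 L/s to N29: 90 each.
    N29: 127+90 = 217 > 100
Round 3 — N18, N29 seize.
  N18 sheds 152 L/s: no online neighbours, lost.
  N29 sheds 217 L/s: no online neighbours, lost.
No further seizures.

N1, N18, N27, N29, N5, N6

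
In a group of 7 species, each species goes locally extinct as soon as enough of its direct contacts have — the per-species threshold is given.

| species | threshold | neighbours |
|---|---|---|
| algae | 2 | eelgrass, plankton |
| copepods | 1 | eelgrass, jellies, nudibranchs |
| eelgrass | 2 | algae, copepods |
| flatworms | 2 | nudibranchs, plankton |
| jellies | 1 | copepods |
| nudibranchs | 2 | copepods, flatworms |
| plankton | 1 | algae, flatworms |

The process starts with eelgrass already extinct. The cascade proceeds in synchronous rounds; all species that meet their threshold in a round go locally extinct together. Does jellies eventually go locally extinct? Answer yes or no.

Round 1 — eelgrass goes locally extinct (initial).
Round 2 — checking thresholds:
  algae: 1 of 2 neighbours < 2, not yet.
  copepods: 1 of 3 neighbours ≥ 1, goes locally extinct.
Round 3 — checking thresholds:
  algae: 1 of 2 neighbours < 2, not yet.
  jellies: 1 of 1 neighbours ≥ 1, goes locally extinct.
  nudibranchs: 1 of 2 neighbours < 2, not yet.
Round 4 — no new extinctions; cascade stops.

yes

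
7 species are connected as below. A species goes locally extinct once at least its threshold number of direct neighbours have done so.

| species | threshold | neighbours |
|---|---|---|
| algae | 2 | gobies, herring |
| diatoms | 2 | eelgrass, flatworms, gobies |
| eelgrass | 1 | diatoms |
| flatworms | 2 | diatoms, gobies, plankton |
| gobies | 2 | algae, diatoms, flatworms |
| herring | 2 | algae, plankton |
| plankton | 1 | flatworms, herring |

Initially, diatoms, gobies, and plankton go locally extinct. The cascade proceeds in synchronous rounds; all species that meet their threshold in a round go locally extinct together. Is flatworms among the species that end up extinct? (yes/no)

yes

Round 1 — diatoms, gobies, plankton go locally extinct (initial).
Round 2 — checking thresholds:
  algae: 1 of 2 neighbours < 2, holds.
  eelgrass: 1 of 1 neighbours ≥ 1, goes locally extinct.
  flatworms: 3 of 3 neighbours ≥ 2, goes locally extinct.
  herring: 1 of 2 neighbours < 2, holds.
Round 3 — no new extinctions; cascade stops.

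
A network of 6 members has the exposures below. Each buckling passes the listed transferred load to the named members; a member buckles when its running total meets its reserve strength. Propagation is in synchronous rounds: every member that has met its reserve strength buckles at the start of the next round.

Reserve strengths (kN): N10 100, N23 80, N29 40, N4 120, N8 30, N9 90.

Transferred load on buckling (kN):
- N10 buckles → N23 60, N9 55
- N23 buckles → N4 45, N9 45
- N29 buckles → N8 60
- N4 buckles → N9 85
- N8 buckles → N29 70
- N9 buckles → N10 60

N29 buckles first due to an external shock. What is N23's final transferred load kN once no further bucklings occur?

0

Round 1 — N29 buckles (initial).
  N8: +60 → 60 ≥ 30
Round 2 — N8 buckles.
No further bucklings.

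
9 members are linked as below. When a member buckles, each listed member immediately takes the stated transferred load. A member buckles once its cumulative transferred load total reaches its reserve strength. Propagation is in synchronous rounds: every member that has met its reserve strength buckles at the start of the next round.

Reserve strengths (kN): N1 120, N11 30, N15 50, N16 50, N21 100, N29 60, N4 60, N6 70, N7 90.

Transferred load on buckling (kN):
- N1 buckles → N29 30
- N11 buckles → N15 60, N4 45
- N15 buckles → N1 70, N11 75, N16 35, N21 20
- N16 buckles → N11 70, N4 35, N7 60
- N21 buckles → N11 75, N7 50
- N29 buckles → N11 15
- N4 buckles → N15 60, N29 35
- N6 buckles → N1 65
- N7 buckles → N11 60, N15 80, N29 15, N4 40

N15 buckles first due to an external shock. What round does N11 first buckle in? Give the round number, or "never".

Round 1 — N15 buckles (initial).
  N1: +70 → 70 < 120
  N11: +75 → 75 ≥ 30
  N16: +35 → 35 < 50
  N21: +20 → 20 < 100
Round 2 — N11 buckles.
  N4: +45 → 45 < 60
No further bucklings.

2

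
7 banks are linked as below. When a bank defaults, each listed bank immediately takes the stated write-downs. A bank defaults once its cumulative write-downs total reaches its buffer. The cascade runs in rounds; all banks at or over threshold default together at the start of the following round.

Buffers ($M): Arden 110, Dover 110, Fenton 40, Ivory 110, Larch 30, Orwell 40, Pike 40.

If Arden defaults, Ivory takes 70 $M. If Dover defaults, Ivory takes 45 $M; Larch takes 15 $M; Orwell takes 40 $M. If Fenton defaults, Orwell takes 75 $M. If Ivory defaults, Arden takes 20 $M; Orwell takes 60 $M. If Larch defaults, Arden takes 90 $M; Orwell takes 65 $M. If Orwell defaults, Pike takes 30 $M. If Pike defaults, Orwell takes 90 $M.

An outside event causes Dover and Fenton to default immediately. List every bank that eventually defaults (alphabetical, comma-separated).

Dover, Fenton, Orwell

Round 1 — Dover, Fenton default (initial).
  Ivory: +45 → 45 < 110
  Larch: +15 → 15 < 30
  Orwell: +40+75 → 115 ≥ 40
Round 2 — Orwell defaults.
  Pike: +30 → 30 < 40
No further defaults.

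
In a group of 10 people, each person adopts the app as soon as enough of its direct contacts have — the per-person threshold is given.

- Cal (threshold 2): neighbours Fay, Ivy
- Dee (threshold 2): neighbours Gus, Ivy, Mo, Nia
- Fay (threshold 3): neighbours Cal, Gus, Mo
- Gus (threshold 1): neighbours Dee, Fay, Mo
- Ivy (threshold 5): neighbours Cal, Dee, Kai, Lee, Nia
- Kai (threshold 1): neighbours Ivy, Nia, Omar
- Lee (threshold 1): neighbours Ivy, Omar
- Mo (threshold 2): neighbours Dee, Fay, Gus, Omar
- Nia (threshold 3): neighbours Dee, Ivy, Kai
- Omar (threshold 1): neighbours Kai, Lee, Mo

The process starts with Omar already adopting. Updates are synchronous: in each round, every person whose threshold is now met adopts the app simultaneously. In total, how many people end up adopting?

Round 1 — Omar adopts the app (initial).
Round 2 — checking thresholds:
  Kai: 1 of 3 neighbours ≥ 1, adopts the app.
  Lee: 1 of 2 neighbours ≥ 1, adopts the app.
  Mo: 1 of 4 neighbours < 2, not yet.
Round 3 — no new adoptions; cascade stops.

3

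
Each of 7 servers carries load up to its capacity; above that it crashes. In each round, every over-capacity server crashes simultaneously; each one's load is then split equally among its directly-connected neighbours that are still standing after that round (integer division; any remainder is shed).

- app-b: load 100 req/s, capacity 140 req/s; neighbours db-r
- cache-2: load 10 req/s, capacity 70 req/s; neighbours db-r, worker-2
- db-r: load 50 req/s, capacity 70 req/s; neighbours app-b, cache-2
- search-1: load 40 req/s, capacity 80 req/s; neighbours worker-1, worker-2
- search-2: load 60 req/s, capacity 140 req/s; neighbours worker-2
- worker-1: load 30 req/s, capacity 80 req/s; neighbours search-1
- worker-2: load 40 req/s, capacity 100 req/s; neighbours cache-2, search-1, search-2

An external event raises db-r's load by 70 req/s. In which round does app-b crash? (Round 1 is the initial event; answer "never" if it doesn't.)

2

Round 1 — db-r at 120 > 70. db-r crashes.
  db-r sheds 120 req/s to app-b, cache-2: 60 each.
    app-b: 100+60 = 160 > 140
    cache-2: 10+60 = 70 ≤ 70
Round 2 — app-b crashes.
  app-b sheds 160 req/s: no online neighbours, lost.
No further crashes.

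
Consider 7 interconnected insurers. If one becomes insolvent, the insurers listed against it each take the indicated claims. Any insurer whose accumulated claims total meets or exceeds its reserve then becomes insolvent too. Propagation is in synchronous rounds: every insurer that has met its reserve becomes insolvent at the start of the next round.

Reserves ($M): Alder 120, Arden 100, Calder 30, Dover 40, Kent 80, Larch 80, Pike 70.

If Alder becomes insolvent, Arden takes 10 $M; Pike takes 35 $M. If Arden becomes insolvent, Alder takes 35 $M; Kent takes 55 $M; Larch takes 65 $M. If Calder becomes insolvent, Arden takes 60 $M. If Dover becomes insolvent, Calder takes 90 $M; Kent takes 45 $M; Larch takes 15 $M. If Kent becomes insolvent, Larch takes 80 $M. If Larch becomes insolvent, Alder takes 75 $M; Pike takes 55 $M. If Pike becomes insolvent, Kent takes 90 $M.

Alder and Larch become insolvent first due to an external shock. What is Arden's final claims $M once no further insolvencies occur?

10

Round 1 — Alder, Larch become insolvent (initial).
  Arden: +10 → 10 < 100
  Pike: +35+55 → 90 ≥ 70
Round 2 — Pike becomes insolvent.
  Kent: +90 → 90 ≥ 80
Round 3 — Kent becomes insolvent.
No further insolvencies.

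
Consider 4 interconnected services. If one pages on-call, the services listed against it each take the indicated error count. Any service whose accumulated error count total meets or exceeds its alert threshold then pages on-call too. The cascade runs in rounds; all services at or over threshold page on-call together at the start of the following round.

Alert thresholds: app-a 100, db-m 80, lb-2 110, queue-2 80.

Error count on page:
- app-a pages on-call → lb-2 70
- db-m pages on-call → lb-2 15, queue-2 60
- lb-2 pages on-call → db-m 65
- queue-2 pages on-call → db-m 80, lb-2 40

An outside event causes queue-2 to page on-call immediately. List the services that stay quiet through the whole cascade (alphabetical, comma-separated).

Round 1 — queue-2 pages on-call (initial).
  db-m: +80 → 80 ≥ 80
  lb-2: +40 → 40 < 110
Round 2 — db-m pages on-call.
  lb-2: +15 → 55 < 110
No further pages.

app-a, lb-2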